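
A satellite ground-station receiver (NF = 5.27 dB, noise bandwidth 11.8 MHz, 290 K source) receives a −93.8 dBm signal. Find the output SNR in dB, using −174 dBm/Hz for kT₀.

Noise floor: N = −174 + 10 log₁₀(B) + NF
10 log₁₀(1.18×10⁷) = 70.72 dB
N = −174 + 70.72 + 5.27 = −98.01 dBm
SNR = P_sig − N = −93.8 − (−98.01) = 4.21 dB → 4.2 dB

4.2 dB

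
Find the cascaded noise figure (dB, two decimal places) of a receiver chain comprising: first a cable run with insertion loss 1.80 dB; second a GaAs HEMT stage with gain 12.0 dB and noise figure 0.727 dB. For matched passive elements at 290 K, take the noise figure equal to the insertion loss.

Convert to linear (a loss of L dB is a gain of −L dB): F_i = 10^(NF_i/10), G_i = 10^(G_i,dB/10)
  Stage 1: F_1 = 10^(1.80/10) = 1.514, G_1 = 10^(−1.80/10) = 0.6607
  Stage 2: F_2 = 10^(0.727/10) = 1.182, G_2 = 10^(12.0/10) = 15.85
Friis cascade:
  F = 1.514 + (1.182 − 1)/0.6607 = 1.789
NF = 10 log₁₀(1.789) = 2.53 dB

2.53 dB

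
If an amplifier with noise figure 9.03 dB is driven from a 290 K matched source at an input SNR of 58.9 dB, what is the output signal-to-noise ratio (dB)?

49.87 dB

By definition F = SNR_in/SNR_out, so in dB: SNR_out = SNR_in − NF
SNR_out = 58.9 − 9.03 = 49.87 dB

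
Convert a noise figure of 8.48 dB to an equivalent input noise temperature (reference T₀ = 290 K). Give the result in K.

F = 10^(8.48/10) = 7.04693
T_e = (F − 1)·T₀ = (7.04693 − 1) × 290 = 1754 K

1754 K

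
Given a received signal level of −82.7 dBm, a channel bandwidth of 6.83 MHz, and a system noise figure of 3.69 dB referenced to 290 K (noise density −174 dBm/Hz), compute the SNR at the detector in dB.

Noise floor: N = −174 + 10 log₁₀(B) + NF
10 log₁₀(6.83×10⁶) = 68.34 dB
N = −174 + 68.34 + 3.69 = −101.97 dBm
SNR = P_sig − N = −82.7 − (−101.97) = 19.27 dB → 19.3 dB

19.3 dB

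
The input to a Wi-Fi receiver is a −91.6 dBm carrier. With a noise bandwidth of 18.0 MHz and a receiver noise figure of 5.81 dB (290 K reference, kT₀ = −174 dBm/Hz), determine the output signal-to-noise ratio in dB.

Noise floor: N = −174 + 10 log₁₀(B) + NF
10 log₁₀(1.80×10⁷) = 72.55 dB
N = −174 + 72.55 + 5.81 = −95.64 dBm
SNR = P_sig − N = −91.6 − (−95.64) = 4.04 dB → 4.0 dB

4.0 dB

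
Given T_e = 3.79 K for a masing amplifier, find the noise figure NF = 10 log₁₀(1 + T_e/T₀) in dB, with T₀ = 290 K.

F = 1 + T_e/T₀ = 1 + 3.79/290 = 1.01307
NF = 10 log₁₀(1.01307) = 0.056 dB

0.056 dB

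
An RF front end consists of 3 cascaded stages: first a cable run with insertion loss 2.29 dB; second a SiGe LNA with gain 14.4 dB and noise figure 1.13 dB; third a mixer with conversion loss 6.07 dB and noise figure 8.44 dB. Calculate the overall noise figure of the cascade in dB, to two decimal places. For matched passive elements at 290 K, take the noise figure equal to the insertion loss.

Convert to linear (a loss of L dB is a gain of −L dB): F_i = 10^(NF_i/10), G_i = 10^(G_i,dB/10)
  Stage 1: F_1 = 10^(2.29/10) = 1.694, G_1 = 10^(−2.29/10) = 0.5902
  Stage 2: F_2 = 10^(1.13/10) = 1.297, G_2 = 10^(14.4/10) = 27.54
  Stage 3: F_3 = 10^(8.44/10) = 6.982, G_3 = 10^(−6.07/10) = 0.2472
Friis cascade:
  F = 1.694 + (1.297 − 1)/0.5902 + (6.982 − 1)/16.26 = 2.566
NF = 10 log₁₀(2.566) = 4.09 dB

4.09 dB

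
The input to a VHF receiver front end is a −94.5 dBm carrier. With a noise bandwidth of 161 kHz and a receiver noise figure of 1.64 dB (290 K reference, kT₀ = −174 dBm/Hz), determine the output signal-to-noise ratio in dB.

25.8 dB

Noise floor: N = −174 + 10 log₁₀(B) + NF
10 log₁₀(1.61×10⁵) = 52.07 dB
N = −174 + 52.07 + 1.64 = −120.29 dBm
SNR = P_sig − N = −94.5 − (−120.29) = 25.79 dB → 25.8 dB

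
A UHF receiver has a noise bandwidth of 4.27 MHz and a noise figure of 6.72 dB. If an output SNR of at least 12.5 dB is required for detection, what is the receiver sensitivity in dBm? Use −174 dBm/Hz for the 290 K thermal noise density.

Sensitivity = −174 + 10 log₁₀(B) + NF + SNR_min
= −174 + 66.3 + 6.72 + 12.5
= −88.48 dBm → −88.5 dBm

−88.5 dBm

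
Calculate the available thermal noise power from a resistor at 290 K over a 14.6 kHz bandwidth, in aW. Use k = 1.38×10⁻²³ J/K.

58.4 aW

P_n = kTB = 1.38×10⁻²³ × 290 × 1.46×10⁴ = 5.84×10⁻¹⁷ W = 58.4 aW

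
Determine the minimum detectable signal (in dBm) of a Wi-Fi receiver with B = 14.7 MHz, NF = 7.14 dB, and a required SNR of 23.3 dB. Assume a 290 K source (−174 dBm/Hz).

Sensitivity = −174 + 10 log₁₀(B) + NF + SNR_min
= −174 + 71.67 + 7.14 + 23.3
= −71.89 dBm → −71.9 dBm

−71.9 dBm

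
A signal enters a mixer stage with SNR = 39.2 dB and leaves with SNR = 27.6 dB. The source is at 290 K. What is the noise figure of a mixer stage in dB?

11.6 dB

NF (dB) = SNR_in(dB) − SNR_out(dB) when the source is at T₀
NF = 39.2 − 27.6 = 11.6 dB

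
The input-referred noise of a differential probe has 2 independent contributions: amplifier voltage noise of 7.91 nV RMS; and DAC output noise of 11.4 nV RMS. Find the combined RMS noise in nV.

13.9 nV

Uncorrelated sources add in power (mean-square): V_tot = √(ΣV_i²)
V_tot = √[(7.91×10⁻⁹)² + (1.14×10⁻⁸)²] = 1.39×10⁻⁸ V = 13.9 nV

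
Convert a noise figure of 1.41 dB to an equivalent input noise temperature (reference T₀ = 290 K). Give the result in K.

111 K

F = 10^(1.41/10) = 1.38357
T_e = (F − 1)·T₀ = (1.38357 − 1) × 290 = 111 K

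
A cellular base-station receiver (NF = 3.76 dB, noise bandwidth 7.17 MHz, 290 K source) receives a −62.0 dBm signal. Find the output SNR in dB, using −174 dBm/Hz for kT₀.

Noise floor: N = −174 + 10 log₁₀(B) + NF
10 log₁₀(7.17×10⁶) = 68.56 dB
N = −174 + 68.56 + 3.76 = −101.68 dBm
SNR = P_sig − N = −62.0 − (−101.68) = 39.68 dB → 39.7 dB

39.7 dB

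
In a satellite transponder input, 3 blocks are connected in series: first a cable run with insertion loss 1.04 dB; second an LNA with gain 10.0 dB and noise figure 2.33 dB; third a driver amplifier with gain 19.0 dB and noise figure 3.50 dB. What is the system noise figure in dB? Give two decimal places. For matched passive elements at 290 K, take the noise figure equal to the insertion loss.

Convert to linear (a loss of L dB is a gain of −L dB): F_i = 10^(NF_i/10), G_i = 10^(G_i,dB/10)
  Stage 1: F_1 = 10^(1.04/10) = 1.271, G_1 = 10^(−1.04/10) = 0.7870
  Stage 2: F_2 = 10^(2.33/10) = 1.710, G_2 = 10^(10.0/10) = 10.00
  Stage 3: F_3 = 10^(3.50/10) = 2.239, G_3 = 10^(19.0/10) = 79.43
Friis cascade:
  F = 1.271 + (1.710 − 1)/0.7870 + (2.239 − 1)/7.870 = 2.330
NF = 10 log₁₀(2.330) = 3.67 dB

3.67 dB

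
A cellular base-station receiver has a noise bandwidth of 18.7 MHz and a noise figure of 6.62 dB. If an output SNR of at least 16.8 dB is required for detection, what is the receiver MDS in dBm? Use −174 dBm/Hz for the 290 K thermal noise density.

−77.9 dBm

Sensitivity = −174 + 10 log₁₀(B) + NF + SNR_min
= −174 + 72.72 + 6.62 + 16.8
= −77.86 dBm → −77.9 dBm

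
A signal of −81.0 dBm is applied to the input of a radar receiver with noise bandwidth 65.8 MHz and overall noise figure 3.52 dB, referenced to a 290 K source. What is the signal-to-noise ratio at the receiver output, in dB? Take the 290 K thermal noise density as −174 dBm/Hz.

11.3 dB

Noise floor: N = −174 + 10 log₁₀(B) + NF
10 log₁₀(6.58×10⁷) = 78.18 dB
N = −174 + 78.18 + 3.52 = −92.30 dBm
SNR = P_sig − N = −81.0 − (−92.30) = 11.30 dB → 11.3 dB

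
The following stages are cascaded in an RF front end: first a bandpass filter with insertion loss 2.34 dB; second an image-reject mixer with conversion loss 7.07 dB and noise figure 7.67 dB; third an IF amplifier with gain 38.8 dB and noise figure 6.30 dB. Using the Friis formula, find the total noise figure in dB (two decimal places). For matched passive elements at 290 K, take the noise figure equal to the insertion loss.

Convert to linear (a loss of L dB is a gain of −L dB): F_i = 10^(NF_i/10), G_i = 10^(G_i,dB/10)
  Stage 1: F_1 = 10^(2.34/10) = 1.714, G_1 = 10^(−2.34/10) = 0.5834
  Stage 2: F_2 = 10^(7.67/10) = 5.848, G_2 = 10^(−7.07/10) = 0.1963
  Stage 3: F_3 = 10^(6.30/10) = 4.266, G_3 = 10^(38.8/10) = 7586
Friis cascade:
  F = 1.714 + (5.848 − 1)/0.5834 + (4.266 − 1)/0.1146 = 38.53
NF = 10 log₁₀(38.53) = 15.86 dB

15.86 dB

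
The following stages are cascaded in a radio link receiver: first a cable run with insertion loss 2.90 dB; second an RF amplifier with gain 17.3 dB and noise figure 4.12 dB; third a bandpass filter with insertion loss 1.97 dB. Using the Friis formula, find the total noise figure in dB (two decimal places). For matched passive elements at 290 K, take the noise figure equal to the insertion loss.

7.04 dB

Convert to linear (a loss of L dB is a gain of −L dB): F_i = 10^(NF_i/10), G_i = 10^(G_i,dB/10)
  Stage 1: F_1 = 10^(2.90/10) = 1.950, G_1 = 10^(−2.90/10) = 0.5129
  Stage 2: F_2 = 10^(4.12/10) = 2.582, G_2 = 10^(17.3/10) = 53.70
  Stage 3: F_3 = 10^(1.97/10) = 1.574, G_3 = 10^(−1.97/10) = 0.6353
Friis cascade:
  F = 1.950 + (2.582 − 1)/0.5129 + (1.574 − 1)/27.54 = 5.056
NF = 10 log₁₀(5.056) = 7.04 dB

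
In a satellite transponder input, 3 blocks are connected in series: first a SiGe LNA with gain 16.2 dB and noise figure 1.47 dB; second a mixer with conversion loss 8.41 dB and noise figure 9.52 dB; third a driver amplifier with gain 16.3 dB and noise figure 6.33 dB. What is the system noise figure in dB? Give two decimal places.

Convert to linear (a loss of L dB is a gain of −L dB): F_i = 10^(NF_i/10), G_i = 10^(G_i,dB/10)
  Stage 1: F_1 = 10^(1.47/10) = 1.403, G_1 = 10^(16.2/10) = 41.69
  Stage 2: F_2 = 10^(9.52/10) = 8.954, G_2 = 10^(−8.41/10) = 0.1442
  Stage 3: F_3 = 10^(6.33/10) = 4.295, G_3 = 10^(16.3/10) = 42.66
Friis cascade:
  F = 1.403 + (8.954 − 1)/41.69 + (4.295 − 1)/6.012 = 2.142
NF = 10 log₁₀(2.142) = 3.31 dB

3.31 dB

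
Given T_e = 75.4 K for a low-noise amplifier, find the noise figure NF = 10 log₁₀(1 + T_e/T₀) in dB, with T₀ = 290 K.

1.00 dB

F = 1 + T_e/T₀ = 1 + 75.4/290 = 1.26
NF = 10 log₁₀(1.26) = 1.00 dB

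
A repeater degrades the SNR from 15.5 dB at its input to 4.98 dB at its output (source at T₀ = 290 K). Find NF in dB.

NF (dB) = SNR_in(dB) − SNR_out(dB) when the source is at T₀
NF = 15.5 − 4.98 = 10.52 dB

10.52 dB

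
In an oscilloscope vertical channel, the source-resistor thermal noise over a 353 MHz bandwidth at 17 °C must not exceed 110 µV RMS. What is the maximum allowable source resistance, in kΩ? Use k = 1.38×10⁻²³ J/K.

T = 17 °C + 273.15 = 290.15 K
Johnson–Nyquist: V_n = √(4kTRB) ⇒ R = V_n² / (4kTB)
4kTB = 4 × 1.38×10⁻²³ × 290.15 × 3.53×10⁸ = 5.65×10⁻¹²
R = (1.10×10⁻⁴)² / 5.65×10⁻¹² = 2.14×10³ Ω = 2.14 kΩ

2.14 kΩ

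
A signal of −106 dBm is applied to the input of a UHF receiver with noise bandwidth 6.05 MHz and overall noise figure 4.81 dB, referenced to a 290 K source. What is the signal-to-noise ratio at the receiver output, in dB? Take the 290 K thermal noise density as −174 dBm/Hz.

Noise floor: N = −174 + 10 log₁₀(B) + NF
10 log₁₀(6.05×10⁶) = 67.82 dB
N = −174 + 67.82 + 4.81 = −101.37 dBm
SNR = P_sig − N = −106 − (−101.37) = −4.63 dB → −4.6 dB

−4.6 dB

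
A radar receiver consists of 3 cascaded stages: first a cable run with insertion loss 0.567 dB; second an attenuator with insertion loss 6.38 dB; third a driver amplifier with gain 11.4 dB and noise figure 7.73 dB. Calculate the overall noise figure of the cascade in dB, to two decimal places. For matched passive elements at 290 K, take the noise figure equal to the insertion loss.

Convert to linear (a loss of L dB is a gain of −L dB): F_i = 10^(NF_i/10), G_i = 10^(G_i,dB/10)
  Stage 1: F_1 = 10^(0.567/10) = 1.139, G_1 = 10^(−0.567/10) = 0.8776
  Stage 2: F_2 = 10^(6.38/10) = 4.345, G_2 = 10^(−6.38/10) = 0.2301
  Stage 3: F_3 = 10^(7.73/10) = 5.929, G_3 = 10^(11.4/10) = 13.80
Friis cascade:
  F = 1.139 + (4.345 − 1)/0.8776 + (5.929 − 1)/0.2020 = 29.36
NF = 10 log₁₀(29.36) = 14.68 dB

14.68 dB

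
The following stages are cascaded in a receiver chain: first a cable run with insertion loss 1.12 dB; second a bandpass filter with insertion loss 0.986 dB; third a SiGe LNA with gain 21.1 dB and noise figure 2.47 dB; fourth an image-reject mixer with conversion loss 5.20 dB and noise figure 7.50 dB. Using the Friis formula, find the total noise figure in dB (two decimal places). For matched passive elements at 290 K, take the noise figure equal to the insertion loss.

4.66 dB

Convert to linear (a loss of L dB is a gain of −L dB): F_i = 10^(NF_i/10), G_i = 10^(G_i,dB/10)
  Stage 1: F_1 = 10^(1.12/10) = 1.294, G_1 = 10^(−1.12/10) = 0.7727
  Stage 2: F_2 = 10^(0.986/10) = 1.255, G_2 = 10^(−0.986/10) = 0.7969
  Stage 3: F_3 = 10^(2.47/10) = 1.766, G_3 = 10^(21.1/10) = 128.8
  Stage 4: F_4 = 10^(7.50/10) = 5.623, G_4 = 10^(−5.20/10) = 0.3020
Friis cascade:
  F = 1.294 + (1.255 − 1)/0.7727 + (1.766 − 1)/0.6157 + (5.623 − 1)/79.32 = 2.926
NF = 10 log₁₀(2.926) = 4.66 dB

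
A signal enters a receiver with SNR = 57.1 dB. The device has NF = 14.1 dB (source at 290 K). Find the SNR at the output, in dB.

43.0 dB

By definition F = SNR_in/SNR_out, so in dB: SNR_out = SNR_in − NF
SNR_out = 57.1 − 14.1 = 43.0 dB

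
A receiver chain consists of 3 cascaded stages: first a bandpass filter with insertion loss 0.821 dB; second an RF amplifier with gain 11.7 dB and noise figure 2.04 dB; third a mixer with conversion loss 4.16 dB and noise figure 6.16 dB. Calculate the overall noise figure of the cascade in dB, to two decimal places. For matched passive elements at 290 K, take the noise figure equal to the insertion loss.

3.40 dB

Convert to linear (a loss of L dB is a gain of −L dB): F_i = 10^(NF_i/10), G_i = 10^(G_i,dB/10)
  Stage 1: F_1 = 10^(0.821/10) = 1.208, G_1 = 10^(−0.821/10) = 0.8278
  Stage 2: F_2 = 10^(2.04/10) = 1.600, G_2 = 10^(11.7/10) = 14.79
  Stage 3: F_3 = 10^(6.16/10) = 4.130, G_3 = 10^(−4.16/10) = 0.3837
Friis cascade:
  F = 1.208 + (1.600 − 1)/0.8278 + (4.130 − 1)/12.24 = 2.188
NF = 10 log₁₀(2.188) = 3.40 dB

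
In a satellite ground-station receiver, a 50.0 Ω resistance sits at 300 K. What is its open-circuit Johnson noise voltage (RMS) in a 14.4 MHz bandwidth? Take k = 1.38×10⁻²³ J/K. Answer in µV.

V_n = √(4kTRB)
4kTRB = 4 × 1.38×10⁻²³ × 300 × 5.00×10¹ × 1.44×10⁷ = 1.19×10⁻¹¹ V²
V_n = √(1.19×10⁻¹¹) = 3.45×10⁻⁶ V = 3.45 µV

3.45 µV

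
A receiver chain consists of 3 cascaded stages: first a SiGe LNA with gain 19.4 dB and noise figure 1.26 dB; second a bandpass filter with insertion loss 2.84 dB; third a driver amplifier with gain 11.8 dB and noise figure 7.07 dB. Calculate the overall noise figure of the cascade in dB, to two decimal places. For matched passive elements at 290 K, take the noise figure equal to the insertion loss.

Convert to linear (a loss of L dB is a gain of −L dB): F_i = 10^(NF_i/10), G_i = 10^(G_i,dB/10)
  Stage 1: F_1 = 10^(1.26/10) = 1.337, G_1 = 10^(19.4/10) = 87.10
  Stage 2: F_2 = 10^(2.84/10) = 1.923, G_2 = 10^(−2.84/10) = 0.5200
  Stage 3: F_3 = 10^(7.07/10) = 5.093, G_3 = 10^(11.8/10) = 15.14
Friis cascade:
  F = 1.337 + (1.923 − 1)/87.10 + (5.093 − 1)/45.29 = 1.438
NF = 10 log₁₀(1.438) = 1.58 dB

1.58 dB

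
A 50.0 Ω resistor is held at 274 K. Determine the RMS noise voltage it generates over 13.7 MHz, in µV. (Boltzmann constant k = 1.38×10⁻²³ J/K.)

V_n = √(4kTRB)
4kTRB = 4 × 1.38×10⁻²³ × 274 × 5.00×10¹ × 1.37×10⁷ = 1.04×10⁻¹¹ V²
V_n = √(1.04×10⁻¹¹) = 3.22×10⁻⁶ V = 3.22 µV

3.22 µV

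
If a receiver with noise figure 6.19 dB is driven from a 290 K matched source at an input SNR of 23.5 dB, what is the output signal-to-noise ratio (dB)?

17.31 dB

By definition F = SNR_in/SNR_out, so in dB: SNR_out = SNR_in − NF
SNR_out = 23.5 − 6.19 = 17.31 dB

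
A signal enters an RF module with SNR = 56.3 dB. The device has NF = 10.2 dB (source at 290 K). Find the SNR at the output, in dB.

By definition F = SNR_in/SNR_out, so in dB: SNR_out = SNR_in − NF
SNR_out = 56.3 − 10.2 = 46.1 dB

46.1 dB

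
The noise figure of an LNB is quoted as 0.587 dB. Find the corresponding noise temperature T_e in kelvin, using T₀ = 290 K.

F = 10^(0.587/10) = 1.14472
T_e = (F − 1)·T₀ = (1.14472 − 1) × 290 = 42.0 K

42.0 K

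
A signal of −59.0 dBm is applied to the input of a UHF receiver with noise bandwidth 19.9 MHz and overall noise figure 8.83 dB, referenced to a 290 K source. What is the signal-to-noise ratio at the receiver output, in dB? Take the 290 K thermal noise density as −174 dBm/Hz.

33.2 dB

Noise floor: N = −174 + 10 log₁₀(B) + NF
10 log₁₀(1.99×10⁷) = 72.99 dB
N = −174 + 72.99 + 8.83 = −92.18 dBm
SNR = P_sig − N = −59.0 − (−92.18) = 33.18 dB → 33.2 dB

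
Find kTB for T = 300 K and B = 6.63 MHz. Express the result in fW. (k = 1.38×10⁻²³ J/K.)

P_n = kTB = 1.38×10⁻²³ × 300 × 6.63×10⁶ = 2.74×10⁻¹⁴ W = 27.4 fW

27.4 fW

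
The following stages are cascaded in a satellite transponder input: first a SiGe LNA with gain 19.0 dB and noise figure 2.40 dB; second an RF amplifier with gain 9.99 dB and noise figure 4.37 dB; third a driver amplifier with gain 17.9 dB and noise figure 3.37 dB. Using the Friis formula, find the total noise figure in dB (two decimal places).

Convert to linear (a loss of L dB is a gain of −L dB): F_i = 10^(NF_i/10), G_i = 10^(G_i,dB/10)
  Stage 1: F_1 = 10^(2.40/10) = 1.738, G_1 = 10^(19.0/10) = 79.43
  Stage 2: F_2 = 10^(4.37/10) = 2.735, G_2 = 10^(9.99/10) = 9.977
  Stage 3: F_3 = 10^(3.37/10) = 2.173, G_3 = 10^(17.9/10) = 61.66
Friis cascade:
  F = 1.738 + (2.735 − 1)/79.43 + (2.173 − 1)/792.5 = 1.761
NF = 10 log₁₀(1.761) = 2.46 dB

2.46 dB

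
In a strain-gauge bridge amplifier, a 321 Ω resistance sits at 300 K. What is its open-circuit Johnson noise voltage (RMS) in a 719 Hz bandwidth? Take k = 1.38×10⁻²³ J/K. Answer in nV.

61.8 nV

V_n = √(4kTRB)
4kTRB = 4 × 1.38×10⁻²³ × 300 × 3.21×10² × 7.19×10² = 3.82×10⁻¹⁵ V²
V_n = √(3.82×10⁻¹⁵) = 6.18×10⁻⁸ V = 61.8 nV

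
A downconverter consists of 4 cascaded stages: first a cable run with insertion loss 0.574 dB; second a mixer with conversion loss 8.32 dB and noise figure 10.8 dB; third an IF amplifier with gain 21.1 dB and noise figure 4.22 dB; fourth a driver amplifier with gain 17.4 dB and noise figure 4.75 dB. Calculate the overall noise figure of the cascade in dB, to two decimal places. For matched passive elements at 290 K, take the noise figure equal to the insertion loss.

14.24 dB

Convert to linear (a loss of L dB is a gain of −L dB): F_i = 10^(NF_i/10), G_i = 10^(G_i,dB/10)
  Stage 1: F_1 = 10^(0.574/10) = 1.141, G_1 = 10^(−0.574/10) = 0.8762
  Stage 2: F_2 = 10^(10.8/10) = 12.02, G_2 = 10^(−8.32/10) = 0.1472
  Stage 3: F_3 = 10^(4.22/10) = 2.642, G_3 = 10^(21.1/10) = 128.8
  Stage 4: F_4 = 10^(4.75/10) = 2.985, G_4 = 10^(17.4/10) = 54.95
Friis cascade:
  F = 1.141 + (12.02 − 1)/0.8762 + (2.642 − 1)/0.1290 + (2.985 − 1)/16.62 = 26.57
NF = 10 log₁₀(26.57) = 14.24 dB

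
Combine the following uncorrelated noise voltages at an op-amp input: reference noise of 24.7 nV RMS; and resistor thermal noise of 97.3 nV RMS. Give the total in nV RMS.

Uncorrelated sources add in power (mean-square): V_tot = √(ΣV_i²)
V_tot = √[(2.47×10⁻⁸)² + (9.73×10⁻⁸)²] = 1.00×10⁻⁷ V = 100 nV

100 nV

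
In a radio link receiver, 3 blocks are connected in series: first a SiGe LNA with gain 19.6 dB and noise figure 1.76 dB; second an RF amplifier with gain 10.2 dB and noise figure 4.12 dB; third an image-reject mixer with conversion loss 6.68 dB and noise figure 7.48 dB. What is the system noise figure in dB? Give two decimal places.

Convert to linear (a loss of L dB is a gain of −L dB): F_i = 10^(NF_i/10), G_i = 10^(G_i,dB/10)
  Stage 1: F_1 = 10^(1.76/10) = 1.500, G_1 = 10^(19.6/10) = 91.20
  Stage 2: F_2 = 10^(4.12/10) = 2.582, G_2 = 10^(10.2/10) = 10.47
  Stage 3: F_3 = 10^(7.48/10) = 5.598, G_3 = 10^(−6.68/10) = 0.2148
Friis cascade:
  F = 1.500 + (2.582 − 1)/91.20 + (5.598 − 1)/955.0 = 1.522
NF = 10 log₁₀(1.522) = 1.82 dB

1.82 dB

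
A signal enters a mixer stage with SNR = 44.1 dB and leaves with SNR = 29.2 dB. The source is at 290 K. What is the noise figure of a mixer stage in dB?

14.9 dB

NF (dB) = SNR_in(dB) − SNR_out(dB) when the source is at T₀
NF = 44.1 − 29.2 = 14.9 dB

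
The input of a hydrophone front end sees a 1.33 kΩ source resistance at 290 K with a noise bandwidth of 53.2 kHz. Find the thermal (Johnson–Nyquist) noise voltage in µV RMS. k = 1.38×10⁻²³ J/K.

1.06 µV

V_n = √(4kTRB)
4kTRB = 4 × 1.38×10⁻²³ × 290 × 1.33×10³ × 5.32×10⁴ = 1.13×10⁻¹² V²
V_n = √(1.13×10⁻¹²) = 1.06×10⁻⁶ V = 1.06 µV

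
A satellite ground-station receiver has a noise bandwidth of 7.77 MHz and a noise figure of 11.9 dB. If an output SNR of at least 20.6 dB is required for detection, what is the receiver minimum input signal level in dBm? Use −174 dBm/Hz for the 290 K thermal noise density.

Sensitivity = −174 + 10 log₁₀(B) + NF + SNR_min
= −174 + 68.9 + 11.9 + 20.6
= −72.6 dBm → −72.6 dBm

−72.6 dBm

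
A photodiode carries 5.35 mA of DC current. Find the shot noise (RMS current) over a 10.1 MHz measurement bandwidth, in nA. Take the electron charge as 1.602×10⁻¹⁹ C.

I_n = √(2qI·B)
2qI·B = 2 × 1.602×10⁻¹⁹ × 5.35×10⁻³ × 1.01×10⁷ = 1.73×10⁻¹⁴ A²
I_n = √(1.73×10⁻¹⁴) = 1.32×10⁻⁷ A = 132 nA

132 nA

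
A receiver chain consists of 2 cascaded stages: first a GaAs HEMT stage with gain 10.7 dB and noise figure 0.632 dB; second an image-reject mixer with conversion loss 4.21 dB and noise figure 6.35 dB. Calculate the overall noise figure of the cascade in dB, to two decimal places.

Convert to linear (a loss of L dB is a gain of −L dB): F_i = 10^(NF_i/10), G_i = 10^(G_i,dB/10)
  Stage 1: F_1 = 10^(0.632/10) = 1.157, G_1 = 10^(10.7/10) = 11.75
  Stage 2: F_2 = 10^(6.35/10) = 4.315, G_2 = 10^(−4.21/10) = 0.3793
Friis cascade:
  F = 1.157 + (4.315 − 1)/11.75 = 1.439
NF = 10 log₁₀(1.439) = 1.58 dB

1.58 dB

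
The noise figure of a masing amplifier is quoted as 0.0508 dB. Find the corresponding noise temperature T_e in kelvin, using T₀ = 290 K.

F = 10^(0.0508/10) = 1.01177
T_e = (F − 1)·T₀ = (1.01177 − 1) × 290 = 3.41 K

3.41 K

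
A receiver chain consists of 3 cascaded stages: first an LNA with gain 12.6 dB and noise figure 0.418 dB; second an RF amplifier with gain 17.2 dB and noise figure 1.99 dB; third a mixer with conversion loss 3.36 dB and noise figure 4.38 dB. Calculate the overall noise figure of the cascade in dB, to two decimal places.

0.55 dB

Convert to linear (a loss of L dB is a gain of −L dB): F_i = 10^(NF_i/10), G_i = 10^(G_i,dB/10)
  Stage 1: F_1 = 10^(0.418/10) = 1.101, G_1 = 10^(12.6/10) = 18.20
  Stage 2: F_2 = 10^(1.99/10) = 1.581, G_2 = 10^(17.2/10) = 52.48
  Stage 3: F_3 = 10^(4.38/10) = 2.742, G_3 = 10^(−3.36/10) = 0.4613
Friis cascade:
  F = 1.101 + (1.581 − 1)/18.20 + (2.742 − 1)/955.0 = 1.135
NF = 10 log₁₀(1.135) = 0.55 dB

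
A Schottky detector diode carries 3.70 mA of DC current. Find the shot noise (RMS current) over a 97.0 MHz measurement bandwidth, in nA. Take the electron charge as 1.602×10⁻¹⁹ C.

I_n = √(2qI·B)
2qI·B = 2 × 1.602×10⁻¹⁹ × 3.70×10⁻³ × 9.70×10⁷ = 1.15×10⁻¹³ A²
I_n = √(1.15×10⁻¹³) = 3.39×10⁻⁷ A = 339 nA

339 nA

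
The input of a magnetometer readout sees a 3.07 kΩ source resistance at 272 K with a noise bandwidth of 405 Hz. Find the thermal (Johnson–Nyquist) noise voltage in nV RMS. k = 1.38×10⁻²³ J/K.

V_n = √(4kTRB)
4kTRB = 4 × 1.38×10⁻²³ × 272 × 3.07×10³ × 4.05×10² = 1.87×10⁻¹⁴ V²
V_n = √(1.87×10⁻¹⁴) = 1.37×10⁻⁷ V = 137 nV

137 nV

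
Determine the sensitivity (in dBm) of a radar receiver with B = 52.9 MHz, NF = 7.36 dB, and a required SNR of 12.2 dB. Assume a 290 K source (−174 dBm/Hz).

Sensitivity = −174 + 10 log₁₀(B) + NF + SNR_min
= −174 + 77.23 + 7.36 + 12.2
= −77.21 dBm → −77.2 dBm

−77.2 dBm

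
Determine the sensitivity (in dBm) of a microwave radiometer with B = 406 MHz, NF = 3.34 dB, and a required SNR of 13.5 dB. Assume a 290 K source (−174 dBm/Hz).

−71.1 dBm

Sensitivity = −174 + 10 log₁₀(B) + NF + SNR_min
= −174 + 86.09 + 3.34 + 13.5
= −71.07 dBm → −71.1 dBm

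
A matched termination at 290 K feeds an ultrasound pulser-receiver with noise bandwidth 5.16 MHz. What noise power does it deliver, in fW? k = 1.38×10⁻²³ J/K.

20.7 fW

P_n = kTB = 1.38×10⁻²³ × 290 × 5.16×10⁶ = 2.07×10⁻¹⁴ W = 20.7 fW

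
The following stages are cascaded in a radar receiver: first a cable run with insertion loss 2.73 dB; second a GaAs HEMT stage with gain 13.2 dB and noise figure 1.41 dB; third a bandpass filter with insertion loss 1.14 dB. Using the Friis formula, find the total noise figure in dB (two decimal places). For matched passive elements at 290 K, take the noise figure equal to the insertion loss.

Convert to linear (a loss of L dB is a gain of −L dB): F_i = 10^(NF_i/10), G_i = 10^(G_i,dB/10)
  Stage 1: F_1 = 10^(2.73/10) = 1.875, G_1 = 10^(−2.73/10) = 0.5333
  Stage 2: F_2 = 10^(1.41/10) = 1.384, G_2 = 10^(13.2/10) = 20.89
  Stage 3: F_3 = 10^(1.14/10) = 1.300, G_3 = 10^(−1.14/10) = 0.7691
Friis cascade:
  F = 1.875 + (1.384 − 1)/0.5333 + (1.300 − 1)/11.14 = 2.621
NF = 10 log₁₀(2.621) = 4.18 dB

4.18 dB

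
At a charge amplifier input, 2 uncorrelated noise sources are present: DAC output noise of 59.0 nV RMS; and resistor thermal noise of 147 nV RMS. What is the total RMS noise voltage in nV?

Uncorrelated sources add in power (mean-square): V_tot = √(ΣV_i²)
V_tot = √[(5.90×10⁻⁸)² + (1.47×10⁻⁷)²] = 1.58×10⁻⁷ V = 158 nV

158 nV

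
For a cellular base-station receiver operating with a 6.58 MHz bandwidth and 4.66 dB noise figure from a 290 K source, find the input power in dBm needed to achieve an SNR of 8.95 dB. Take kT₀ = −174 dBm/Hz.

Sensitivity = −174 + 10 log₁₀(B) + NF + SNR_min
= −174 + 68.18 + 4.66 + 8.95
= −92.21 dBm → −92.2 dBm

−92.2 dBm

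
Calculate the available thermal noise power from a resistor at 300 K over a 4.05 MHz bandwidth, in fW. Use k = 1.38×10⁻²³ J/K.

P_n = kTB = 1.38×10⁻²³ × 300 × 4.05×10⁶ = 1.68×10⁻¹⁴ W = 16.8 fW

16.8 fW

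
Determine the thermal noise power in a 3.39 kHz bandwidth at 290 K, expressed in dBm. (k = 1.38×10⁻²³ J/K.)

−138.7 dBm

P_n = kTB = 1.38×10⁻²³ × 290 × 3.39×10³ = 1.36×10⁻¹⁷ W
In dBm: 10 log₁₀(1.36×10⁻¹⁷ / 10⁻³) = −138.7 dBm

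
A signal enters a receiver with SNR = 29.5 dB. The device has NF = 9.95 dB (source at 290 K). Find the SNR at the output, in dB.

By definition F = SNR_in/SNR_out, so in dB: SNR_out = SNR_in − NF
SNR_out = 29.5 − 9.95 = 19.55 dB

19.55 dB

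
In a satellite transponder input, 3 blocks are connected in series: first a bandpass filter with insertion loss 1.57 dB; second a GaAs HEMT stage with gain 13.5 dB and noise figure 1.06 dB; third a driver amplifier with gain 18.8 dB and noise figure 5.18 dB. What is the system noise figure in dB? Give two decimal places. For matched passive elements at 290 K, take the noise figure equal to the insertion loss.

Convert to linear (a loss of L dB is a gain of −L dB): F_i = 10^(NF_i/10), G_i = 10^(G_i,dB/10)
  Stage 1: F_1 = 10^(1.57/10) = 1.435, G_1 = 10^(−1.57/10) = 0.6966
  Stage 2: F_2 = 10^(1.06/10) = 1.276, G_2 = 10^(13.5/10) = 22.39
  Stage 3: F_3 = 10^(5.18/10) = 3.296, G_3 = 10^(18.8/10) = 75.86
Friis cascade:
  F = 1.435 + (1.276 − 1)/0.6966 + (3.296 − 1)/15.60 = 1.980
NF = 10 log₁₀(1.980) = 2.97 dB

2.97 dB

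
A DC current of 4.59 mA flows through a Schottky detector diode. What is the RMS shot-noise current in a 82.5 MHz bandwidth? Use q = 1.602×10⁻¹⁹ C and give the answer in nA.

I_n = √(2qI·B)
2qI·B = 2 × 1.602×10⁻¹⁹ × 4.59×10⁻³ × 8.25×10⁷ = 1.21×10⁻¹³ A²
I_n = √(1.21×10⁻¹³) = 3.48×10⁻⁷ A = 348 nA

348 nA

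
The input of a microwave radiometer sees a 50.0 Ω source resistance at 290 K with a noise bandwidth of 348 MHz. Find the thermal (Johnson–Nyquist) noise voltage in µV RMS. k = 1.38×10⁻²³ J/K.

16.7 µV

V_n = √(4kTRB)
4kTRB = 4 × 1.38×10⁻²³ × 290 × 5.00×10¹ × 3.48×10⁸ = 2.79×10⁻¹⁰ V²
V_n = √(2.79×10⁻¹⁰) = 1.67×10⁻⁵ V = 16.7 µV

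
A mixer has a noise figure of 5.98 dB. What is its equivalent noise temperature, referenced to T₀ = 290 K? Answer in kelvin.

F = 10^(5.98/10) = 3.96278
T_e = (F − 1)·T₀ = (3.96278 − 1) × 290 = 859 K

859 K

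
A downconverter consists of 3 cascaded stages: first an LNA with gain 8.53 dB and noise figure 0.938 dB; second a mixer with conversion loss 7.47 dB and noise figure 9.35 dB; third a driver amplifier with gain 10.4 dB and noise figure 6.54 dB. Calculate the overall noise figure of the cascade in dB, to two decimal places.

Convert to linear (a loss of L dB is a gain of −L dB): F_i = 10^(NF_i/10), G_i = 10^(G_i,dB/10)
  Stage 1: F_1 = 10^(0.938/10) = 1.241, G_1 = 10^(8.53/10) = 7.129
  Stage 2: F_2 = 10^(9.35/10) = 8.610, G_2 = 10^(−7.47/10) = 0.1791
  Stage 3: F_3 = 10^(6.54/10) = 4.508, G_3 = 10^(10.4/10) = 10.96
Friis cascade:
  F = 1.241 + (8.610 − 1)/7.129 + (4.508 − 1)/1.276 = 5.057
NF = 10 log₁₀(5.057) = 7.04 dB

7.04 dB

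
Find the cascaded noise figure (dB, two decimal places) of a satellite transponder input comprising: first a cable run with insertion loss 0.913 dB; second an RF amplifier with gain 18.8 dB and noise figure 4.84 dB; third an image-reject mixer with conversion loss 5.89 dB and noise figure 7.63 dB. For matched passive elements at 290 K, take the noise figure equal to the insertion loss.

5.84 dB

Convert to linear (a loss of L dB is a gain of −L dB): F_i = 10^(NF_i/10), G_i = 10^(G_i,dB/10)
  Stage 1: F_1 = 10^(0.913/10) = 1.234, G_1 = 10^(−0.913/10) = 0.8104
  Stage 2: F_2 = 10^(4.84/10) = 3.048, G_2 = 10^(18.8/10) = 75.86
  Stage 3: F_3 = 10^(7.63/10) = 5.794, G_3 = 10^(−5.89/10) = 0.2576
Friis cascade:
  F = 1.234 + (3.048 − 1)/0.8104 + (5.794 − 1)/61.48 = 3.839
NF = 10 log₁₀(3.839) = 5.84 dB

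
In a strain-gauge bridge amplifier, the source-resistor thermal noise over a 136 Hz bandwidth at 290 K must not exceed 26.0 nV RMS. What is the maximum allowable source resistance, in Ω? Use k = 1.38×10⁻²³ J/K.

Johnson–Nyquist: V_n = √(4kTRB) ⇒ R = V_n² / (4kTB)
4kTB = 4 × 1.38×10⁻²³ × 290 × 1.36×10² = 2.18×10⁻¹⁸
R = (2.60×10⁻⁸)² / 2.18×10⁻¹⁸ = 3.11×10² Ω = 311 Ω

311 Ω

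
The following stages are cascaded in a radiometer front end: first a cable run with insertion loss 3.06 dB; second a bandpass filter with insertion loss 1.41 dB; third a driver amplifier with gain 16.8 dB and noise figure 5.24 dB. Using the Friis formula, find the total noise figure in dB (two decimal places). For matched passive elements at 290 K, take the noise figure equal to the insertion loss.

Convert to linear (a loss of L dB is a gain of −L dB): F_i = 10^(NF_i/10), G_i = 10^(G_i,dB/10)
  Stage 1: F_1 = 10^(3.06/10) = 2.023, G_1 = 10^(−3.06/10) = 0.4943
  Stage 2: F_2 = 10^(1.41/10) = 1.384, G_2 = 10^(−1.41/10) = 0.7228
  Stage 3: F_3 = 10^(5.24/10) = 3.342, G_3 = 10^(16.8/10) = 47.86
Friis cascade:
  F = 2.023 + (1.384 − 1)/0.4943 + (3.342 − 1)/0.3573 = 9.354
NF = 10 log₁₀(9.354) = 9.71 dB

9.71 dB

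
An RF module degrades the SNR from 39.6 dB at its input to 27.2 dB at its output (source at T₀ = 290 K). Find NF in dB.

NF (dB) = SNR_in(dB) − SNR_out(dB) when the source is at T₀
NF = 39.6 − 27.2 = 12.4 dB

12.4 dB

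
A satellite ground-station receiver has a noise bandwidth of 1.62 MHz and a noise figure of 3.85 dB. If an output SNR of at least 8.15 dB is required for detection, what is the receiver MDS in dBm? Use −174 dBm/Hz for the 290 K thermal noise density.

Sensitivity = −174 + 10 log₁₀(B) + NF + SNR_min
= −174 + 62.1 + 3.85 + 8.15
= −99.90 dBm → −99.9 dBm

−99.9 dBm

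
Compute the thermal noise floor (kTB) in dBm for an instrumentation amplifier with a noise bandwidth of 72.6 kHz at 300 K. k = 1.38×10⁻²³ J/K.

P_n = kTB = 1.38×10⁻²³ × 300 × 7.26×10⁴ = 3.01×10⁻¹⁶ W
In dBm: 10 log₁₀(3.01×10⁻¹⁶ / 10⁻³) = −125.2 dBm

−125.2 dBm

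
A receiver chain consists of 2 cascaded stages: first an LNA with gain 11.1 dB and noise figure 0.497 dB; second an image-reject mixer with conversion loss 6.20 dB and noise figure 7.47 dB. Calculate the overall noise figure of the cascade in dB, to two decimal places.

Convert to linear (a loss of L dB is a gain of −L dB): F_i = 10^(NF_i/10), G_i = 10^(G_i,dB/10)
  Stage 1: F_1 = 10^(0.497/10) = 1.121, G_1 = 10^(11.1/10) = 12.88
  Stage 2: F_2 = 10^(7.47/10) = 5.585, G_2 = 10^(−6.20/10) = 0.2399
Friis cascade:
  F = 1.121 + (5.585 − 1)/12.88 = 1.477
NF = 10 log₁₀(1.477) = 1.69 dB

1.69 dB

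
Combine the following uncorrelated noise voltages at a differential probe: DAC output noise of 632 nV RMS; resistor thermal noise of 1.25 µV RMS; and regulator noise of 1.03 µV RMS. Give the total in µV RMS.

1.74 µV

Uncorrelated sources add in power (mean-square): V_tot = √(ΣV_i²)
V_tot = √[(6.32×10⁻⁷)² + (1.25×10⁻⁶)² + (1.03×10⁻⁶)²] = 1.74×10⁻⁶ V = 1.74 µV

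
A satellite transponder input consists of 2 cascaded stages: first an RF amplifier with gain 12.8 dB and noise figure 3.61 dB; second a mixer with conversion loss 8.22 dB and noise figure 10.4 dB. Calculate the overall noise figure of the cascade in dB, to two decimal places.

Convert to linear (a loss of L dB is a gain of −L dB): F_i = 10^(NF_i/10), G_i = 10^(G_i,dB/10)
  Stage 1: F_1 = 10^(3.61/10) = 2.296, G_1 = 10^(12.8/10) = 19.05
  Stage 2: F_2 = 10^(10.4/10) = 10.96, G_2 = 10^(−8.22/10) = 0.1507
Friis cascade:
  F = 2.296 + (10.96 − 1)/19.05 = 2.819
NF = 10 log₁₀(2.819) = 4.50 dB

4.50 dB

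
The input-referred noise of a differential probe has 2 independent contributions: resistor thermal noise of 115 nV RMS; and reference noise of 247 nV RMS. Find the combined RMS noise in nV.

272 nV

Uncorrelated sources add in power (mean-square): V_tot = √(ΣV_i²)
V_tot = √[(1.15×10⁻⁷)² + (2.47×10⁻⁷)²] = 2.72×10⁻⁷ V = 272 nV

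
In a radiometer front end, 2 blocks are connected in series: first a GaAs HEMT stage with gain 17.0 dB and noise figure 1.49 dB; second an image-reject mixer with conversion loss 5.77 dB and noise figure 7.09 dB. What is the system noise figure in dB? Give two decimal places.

Convert to linear (a loss of L dB is a gain of −L dB): F_i = 10^(NF_i/10), G_i = 10^(G_i,dB/10)
  Stage 1: F_1 = 10^(1.49/10) = 1.409, G_1 = 10^(17.0/10) = 50.12
  Stage 2: F_2 = 10^(7.09/10) = 5.117, G_2 = 10^(−5.77/10) = 0.2649
Friis cascade:
  F = 1.409 + (5.117 − 1)/50.12 = 1.491
NF = 10 log₁₀(1.491) = 1.74 dB

1.74 dB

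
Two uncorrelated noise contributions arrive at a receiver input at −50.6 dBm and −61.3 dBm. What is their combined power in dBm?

Convert to linear, add, convert back:
P₁ = 8.71×10⁻⁹ W, P₂ = 7.41×10⁻¹⁰ W
P_tot = 9.45×10⁻⁹ W → 10 log₁₀(P_tot / 10⁻³) = −50.2 dBm

−50.2 dBm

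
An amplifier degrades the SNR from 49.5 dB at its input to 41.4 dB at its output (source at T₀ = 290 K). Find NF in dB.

NF (dB) = SNR_in(dB) − SNR_out(dB) when the source is at T₀
NF = 49.5 − 41.4 = 8.1 dB

8.1 dB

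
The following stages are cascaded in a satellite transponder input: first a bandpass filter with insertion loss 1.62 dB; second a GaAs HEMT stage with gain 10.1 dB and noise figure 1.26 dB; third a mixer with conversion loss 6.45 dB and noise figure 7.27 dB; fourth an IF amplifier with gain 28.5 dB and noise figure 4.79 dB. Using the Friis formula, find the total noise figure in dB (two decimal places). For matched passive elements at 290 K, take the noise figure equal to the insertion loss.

5.82 dB

Convert to linear (a loss of L dB is a gain of −L dB): F_i = 10^(NF_i/10), G_i = 10^(G_i,dB/10)
  Stage 1: F_1 = 10^(1.62/10) = 1.452, G_1 = 10^(−1.62/10) = 0.6887
  Stage 2: F_2 = 10^(1.26/10) = 1.337, G_2 = 10^(10.1/10) = 10.23
  Stage 3: F_3 = 10^(7.27/10) = 5.333, G_3 = 10^(−6.45/10) = 0.2265
  Stage 4: F_4 = 10^(4.79/10) = 3.013, G_4 = 10^(28.5/10) = 707.9
Friis cascade:
  F = 1.452 + (1.337 − 1)/0.6887 + (5.333 − 1)/7.047 + (3.013 − 1)/1.596 = 3.817
NF = 10 log₁₀(3.817) = 5.82 dB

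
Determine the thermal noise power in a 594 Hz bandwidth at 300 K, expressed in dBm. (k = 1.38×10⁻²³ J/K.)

P_n = kTB = 1.38×10⁻²³ × 300 × 5.94×10² = 2.46×10⁻¹⁸ W
In dBm: 10 log₁₀(2.46×10⁻¹⁸ / 10⁻³) = −146.1 dBm

−146.1 dBm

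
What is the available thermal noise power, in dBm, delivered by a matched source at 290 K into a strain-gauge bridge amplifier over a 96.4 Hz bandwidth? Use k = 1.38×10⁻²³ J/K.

−154.1 dBm

P_n = kTB = 1.38×10⁻²³ × 290 × 9.64×10¹ = 3.86×10⁻¹⁹ W
In dBm: 10 log₁₀(3.86×10⁻¹⁹ / 10⁻³) = −154.1 dBm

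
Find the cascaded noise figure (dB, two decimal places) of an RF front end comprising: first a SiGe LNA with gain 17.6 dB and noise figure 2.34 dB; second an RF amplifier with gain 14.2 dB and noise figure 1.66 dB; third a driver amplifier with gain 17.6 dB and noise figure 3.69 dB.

2.36 dB

Convert to linear (a loss of L dB is a gain of −L dB): F_i = 10^(NF_i/10), G_i = 10^(G_i,dB/10)
  Stage 1: F_1 = 10^(2.34/10) = 1.714, G_1 = 10^(17.6/10) = 57.54
  Stage 2: F_2 = 10^(1.66/10) = 1.466, G_2 = 10^(14.2/10) = 26.30
  Stage 3: F_3 = 10^(3.69/10) = 2.339, G_3 = 10^(17.6/10) = 57.54
Friis cascade:
  F = 1.714 + (1.466 − 1)/57.54 + (2.339 − 1)/1514 = 1.723
NF = 10 log₁₀(1.723) = 2.36 dB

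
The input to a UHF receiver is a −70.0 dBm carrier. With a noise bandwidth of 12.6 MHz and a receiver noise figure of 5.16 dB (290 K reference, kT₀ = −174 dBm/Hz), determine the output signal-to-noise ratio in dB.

27.8 dB

Noise floor: N = −174 + 10 log₁₀(B) + NF
10 log₁₀(1.26×10⁷) = 71 dB
N = −174 + 71 + 5.16 = −97.84 dBm
SNR = P_sig − N = −70.0 − (−97.84) = 27.84 dB → 27.8 dB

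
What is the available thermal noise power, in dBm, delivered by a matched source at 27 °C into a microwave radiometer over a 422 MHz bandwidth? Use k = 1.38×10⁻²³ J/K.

−87.6 dBm

T = 27 °C + 273.15 = 300.15 K
P_n = kTB = 1.38×10⁻²³ × 300.15 × 4.22×10⁸ = 1.75×10⁻¹² W
In dBm: 10 log₁₀(1.75×10⁻¹² / 10⁻³) = −87.6 dBm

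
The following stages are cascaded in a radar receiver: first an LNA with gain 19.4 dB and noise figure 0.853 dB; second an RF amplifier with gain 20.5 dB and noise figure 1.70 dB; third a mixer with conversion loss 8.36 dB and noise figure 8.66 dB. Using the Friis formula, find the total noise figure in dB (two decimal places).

0.87 dB

Convert to linear (a loss of L dB is a gain of −L dB): F_i = 10^(NF_i/10), G_i = 10^(G_i,dB/10)
  Stage 1: F_1 = 10^(0.853/10) = 1.217, G_1 = 10^(19.4/10) = 87.10
  Stage 2: F_2 = 10^(1.70/10) = 1.479, G_2 = 10^(20.5/10) = 112.2
  Stage 3: F_3 = 10^(8.66/10) = 7.345, G_3 = 10^(−8.36/10) = 0.1459
Friis cascade:
  F = 1.217 + (1.479 − 1)/87.10 + (7.345 − 1)/9772 = 1.223
NF = 10 log₁₀(1.223) = 0.87 dB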